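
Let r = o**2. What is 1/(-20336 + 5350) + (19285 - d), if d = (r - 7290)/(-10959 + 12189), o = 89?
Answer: 88866676226/4608195 ≈ 19285.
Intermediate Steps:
r = 7921 (r = 89**2 = 7921)
d = 631/1230 (d = (7921 - 7290)/(-10959 + 12189) = 631/1230 ≈ 0.51301)
1/(-20336 + 5350) + (19285 - d) = 1/(-20336 + 5350) + (19285 - 1*631/1230) = 1/(-14986) + (19285 - 631/1230) = -1/14986 + 23719919/1230 = 88866676226/4608195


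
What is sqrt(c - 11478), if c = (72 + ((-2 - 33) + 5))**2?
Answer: I*sqrt(9714) ≈ 98.56*I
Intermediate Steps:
c = 1764 (c = (72 + (-35 + 5))**2 = (72 - 30)**2 = 42**2 = 1764)
sqrt(c - 11478) = sqrt(1764 - 11478) = sqrt(-9714) = I*sqrt(9714)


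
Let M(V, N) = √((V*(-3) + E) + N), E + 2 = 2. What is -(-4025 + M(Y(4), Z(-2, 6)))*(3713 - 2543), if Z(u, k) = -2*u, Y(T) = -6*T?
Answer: 4709250 - 2340*√19 ≈ 4.6990e+6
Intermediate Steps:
E = 0 (E = -2 + 2 = 0)
M(V, N) = √(N - 3*V) (M(V, N) = √((V*(-3) + 0) + N) = √((-3*V + 0) + N) = √(-3*V + N) = √(N - 3*V))
-(-4025 + M(Y(4), Z(-2, 6)))*(3713 - 2543) = -(-4025 + √(-2*(-2) - (-18)*4))*(3713 - 2543) = -(-4025 + √(4 - 3*(-24)))*1170 = -(-4025 + √(4 + 72))*1170 = -(-4025 + √76)*1170 = -(-4025 + 2*√19)*1170 = -(-4709250 + 2340*√19) = 4709250 - 2340*√19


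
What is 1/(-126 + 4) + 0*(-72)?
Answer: -1/122 ≈ -0.0081967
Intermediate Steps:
1/(-126 + 4) + 0*(-72) = 1/(-122) + 0 = -1/122 + 0 = -1/122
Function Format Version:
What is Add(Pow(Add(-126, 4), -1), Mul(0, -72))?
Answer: Rational(-1, 122) ≈ -0.0081967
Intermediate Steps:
Add(Pow(Add(-126, 4), -1), Mul(0, -72)) = Add(Pow(-122, -1), 0) = Add(Rational(-1, 122), 0) = Rational(-1, 122)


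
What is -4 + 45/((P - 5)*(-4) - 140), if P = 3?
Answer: -191/44 ≈ -4.3409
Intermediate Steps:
-4 + 45/((P - 5)*(-4) - 140) = -4 + 45/((3 - 5)*(-4) - 140) = -4 + 45/(-2*(-4) - 140) = -4 + 45/(8 - 140) = -4 + 45/(-132) = -4 + 45*(-1/132) = -4 - 15/44 = -191/44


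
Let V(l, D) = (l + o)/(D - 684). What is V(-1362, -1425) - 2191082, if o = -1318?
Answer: -4620989258/2109 ≈ -2.1911e+6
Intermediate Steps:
V(l, D) = (-1318 + l)/(-684 + D) (V(l, D) = (l - 1318)/(D - 684) = (-1318 + l)/(-684 + D))
V(-1362, -1425) - 2191082 = (-1318 - 1362)/(-684 - 1425) - 2191082 = -2680/(-2109) - 2191082 = -1/2109*(-2680) - 2191082 = 2680/2109 - 2191082 = -4620989258/2109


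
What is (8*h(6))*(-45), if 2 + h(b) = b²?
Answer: -12240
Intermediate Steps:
h(b) = -2 + b²
(8*h(6))*(-45) = (8*(-2 + 6²))*(-45) = (8*(-2 + 36))*(-45) = (8*34)*(-45) = 272*(-45) = -12240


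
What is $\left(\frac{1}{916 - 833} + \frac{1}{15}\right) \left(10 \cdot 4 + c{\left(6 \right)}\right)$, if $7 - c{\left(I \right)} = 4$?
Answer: $\frac{4214}{1245} \approx 3.3847$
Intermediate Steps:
$c{\left(I \right)} = 3$ ($c{\left(I \right)} = 7 - 4 = 3$)
$\left(\frac{1}{916 - 833} + \frac{1}{15}\right) \left(10 \cdot 4 + c{\left(6 \right)}\right) = \left(\frac{1}{916 - 833} + \frac{1}{15}\right) \left(10 \cdot 4 + 3\right) = \left(\frac{1}{83} + \frac{1}{15}\right) \left(40 + 3\right) = \left(\frac{1}{83} + \frac{1}{15}\right) 43 = \frac{98}{1245} \cdot 43 = \frac{4214}{1245}$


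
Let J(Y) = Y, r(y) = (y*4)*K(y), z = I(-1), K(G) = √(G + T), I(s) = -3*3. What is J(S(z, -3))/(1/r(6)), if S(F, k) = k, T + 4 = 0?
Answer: -72*√2 ≈ -101.82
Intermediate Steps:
T = -4 (T = -4 + 0 = -4)
I(s) = -9
K(G) = √(-4 + G) (K(G) = √(G - 4) = √(-4 + G))
z = -9
r(y) = 4*y*√(-4 + y) (r(y) = (y*4)*√(-4 + y) = (4*y)*√(-4 + y) = 4*y*√(-4 + y))
J(S(z, -3))/(1/r(6)) = -3*4*6*√(-4 + 6) = -3*4*6*√2 = -3*24*√2 = -72*√2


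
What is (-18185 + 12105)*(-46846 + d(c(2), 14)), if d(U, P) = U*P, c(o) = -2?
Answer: 284993920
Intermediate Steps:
d(U, P) = P*U
(-18185 + 12105)*(-46846 + d(c(2), 14)) = (-18185 + 12105)*(-46846 + 14*(-2)) = -6080*(-46846 - 28) = -6080*(-46874) = 284993920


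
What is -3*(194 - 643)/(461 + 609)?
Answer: 1347/1070 ≈ 1.2589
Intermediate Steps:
-3*(194 - 643)/(461 + 609) = -(-1347)/1070 = -3*(-449/1070) = 1347/1070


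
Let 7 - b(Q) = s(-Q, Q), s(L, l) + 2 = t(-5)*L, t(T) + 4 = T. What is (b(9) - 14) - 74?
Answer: -160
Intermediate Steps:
t(T) = -4 + T
s(L, l) = -2 - 9*L (s(L, l) = -2 + (-4 - 5)*L = -2 - 9*L)
b(Q) = 9 - 9*Q (b(Q) = 7 - (-2 - (-9)*Q) = 7 - (-2 + 9*Q) = 7 + (2 - 9*Q) = 9 - 9*Q)
(b(9) - 14) - 74 = ((9 - 9*9) - 14) - 74 = ((9 - 81) - 14) - 74 = (-72 - 14) - 74 = -86 - 74 = -160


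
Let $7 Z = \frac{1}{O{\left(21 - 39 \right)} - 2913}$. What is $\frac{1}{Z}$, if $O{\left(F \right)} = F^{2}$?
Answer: $-18123$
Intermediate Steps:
$Z = - \frac{1}{18123}$ ($Z = \frac{1}{7 \left(\left(21 - 39\right)^{2} - 2913\right)} = \frac{1}{7 \left(\left(-18\right)^{2} - 2913\right)} = \frac{1}{7 \left(324 - 2913\right)} = \frac{1}{7 \left(-2589\right)} = \frac{1}{7} \left(- \frac{1}{2589}\right) = - \frac{1}{18123} \approx -5.5178 \cdot 10^{-5}$)
$\frac{1}{Z} = \frac{1}{- \frac{1}{18123}} = -18123$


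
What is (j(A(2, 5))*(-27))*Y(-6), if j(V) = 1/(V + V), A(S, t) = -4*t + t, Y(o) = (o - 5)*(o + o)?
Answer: 594/5 ≈ 118.80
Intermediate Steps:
Y(o) = 2*o*(-5 + o) (Y(o) = (-5 + o)*(2*o) = 2*o*(-5 + o))
A(S, t) = -3*t
j(V) = 1/(2*V)
(j(A(2, 5))*(-27))*Y(-6) = ((1/(2*((-3*5))))*(-27))*(2*(-6)*(-5 - 6)) = (((½)/(-15))*(-27))*(2*(-6)*(-11)) = (((½)*(-1/15))*(-27))*132 = -1/30*(-27)*132 = (9/10)*132 = 594/5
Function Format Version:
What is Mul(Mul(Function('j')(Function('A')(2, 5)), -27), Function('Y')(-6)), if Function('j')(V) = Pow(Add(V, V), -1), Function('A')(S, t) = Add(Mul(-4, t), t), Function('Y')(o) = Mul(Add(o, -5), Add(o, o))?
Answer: Rational(594, 5) ≈ 118.80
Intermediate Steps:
Function('Y')(o) = Mul(2, o, Add(-5, o)) (Function('Y')(o) = Mul(Add(-5, o), Mul(2, o)) = Mul(2, o, Add(-5, o)))
Function('A')(S, t) = Mul(-3, t)
Function('j')(V) = Mul(Rational(1, 2), Pow(V, -1)) (Function('j')(V) = Pow(Mul(2, V), -1) = Mul(Rational(1, 2), Pow(V, -1)))
Mul(Mul(Function('j')(Function('A')(2, 5)), -27), Function('Y')(-6)) = Mul(Mul(Mul(Rational(1, 2), Pow(Mul(-3, 5), -1)), -27), Mul(2, -6, Add(-5, -6))) = Mul(Mul(Mul(Rational(1, 2), Pow(-15, -1)), -27), Mul(2, -6, -11)) = Mul(Mul(Mul(Rational(1, 2), Rational(-1, 15)), -27), 132) = Mul(Mul(Rational(-1, 30), -27), 132) = Mul(Rational(9, 10), 132) = Rational(594, 5)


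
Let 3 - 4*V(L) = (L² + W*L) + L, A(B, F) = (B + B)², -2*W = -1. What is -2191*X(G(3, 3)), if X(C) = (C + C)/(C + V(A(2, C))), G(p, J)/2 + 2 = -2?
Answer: -140224/309 ≈ -453.80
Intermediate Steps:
W = ½ (W = -½*(-1) = ½ ≈ 0.50000)
A(B, F) = 4*B² (A(B, F) = (2*B)² = 4*B²)
V(L) = ¾ - 3*L/8 - L²/4 (V(L) = ¾ - ((L² + L/2) + L)/4 = ¾ - (L² + 3*L/2)/4 = ¾ + (-3*L/8 - L²/4) = ¾ - 3*L/8 - L²/4)
G(p, J) = -8 (G(p, J) = -4 + 2*(-2) = -4 - 4 = -8)
X(C) = 2*C/(-277/4 + C) (X(C) = (C + C)/(C + (¾ - 3*2²/2 - (4*2²)²/4)) = (2*C)/(C + (¾ - 3*4/2 - (4*4)²/4)) = (2*C)/(C + (¾ - 3/8*16 - ¼*16²)) = (2*C)/(C + (¾ - 6 - ¼*256)) = (2*C)/(C + (¾ - 6 - 64)) = (2*C)/(C - 277/4) = (2*C)/(-277/4 + C) = 2*C/(-277/4 + C))
-2191*X(G(3, 3)) = -17528*(-8)/(-277 + 4*(-8)) = -17528*(-8)/(-277 - 32) = -17528*(-8)/(-309) = -17528*(-8)*(-1)/309 = -2191*64/309 = -140224/309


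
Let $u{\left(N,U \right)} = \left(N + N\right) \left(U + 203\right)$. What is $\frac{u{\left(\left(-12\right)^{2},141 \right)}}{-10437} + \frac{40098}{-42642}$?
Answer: $- \frac{257951725}{24725253} \approx -10.433$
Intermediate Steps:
$u{\left(N,U \right)} = 2 N \left(203 + U\right)$
$\frac{u{\left(\left(-12\right)^{2},141 \right)}}{-10437} + \frac{40098}{-42642} = \frac{2 \left(-12\right)^{2} \left(203 + 141\right)}{-10437} + \frac{40098}{-42642} = 2 \cdot 144 \cdot 344 \left(- \frac{1}{10437}\right) + 40098 \left(- \frac{1}{42642}\right) = 99072 \left(- \frac{1}{10437}\right) - \frac{6683}{7107} = - \frac{33024}{3479} - \frac{6683}{7107} = - \frac{257951725}{24725253}$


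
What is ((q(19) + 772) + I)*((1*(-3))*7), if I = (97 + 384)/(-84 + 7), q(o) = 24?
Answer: -182433/11 ≈ -16585.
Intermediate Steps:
I = -481/77 (I = 481/(-77) = 481*(-1/77) = -481/77 ≈ -6.2467)
((q(19) + 772) + I)*((1*(-3))*7) = ((24 + 772) - 481/77)*((1*(-3))*7) = (796 - 481/77)*(-3*7) = (60811/77)*(-21) = -182433/11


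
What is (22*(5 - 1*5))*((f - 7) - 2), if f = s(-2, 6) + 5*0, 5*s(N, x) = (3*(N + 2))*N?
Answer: 0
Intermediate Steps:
s(N, x) = N*(6 + 3*N)/5 (s(N, x) = ((3*(N + 2))*N)/5 = ((3*(2 + N))*N)/5 = ((6 + 3*N)*N)/5 = (N*(6 + 3*N))/5 = N*(6 + 3*N)/5)
f = 0 (f = (⅗)*(-2)*(2 - 2) + 5*0 = (⅗)*(-2)*0 + 0 = 0 + 0 = 0)
(22*(5 - 1*5))*((f - 7) - 2) = (22*(5 - 1*5))*((0 - 7) - 2) = (22*(5 - 5))*(-7 - 2) = (22*0)*(-9) = 0*(-9) = 0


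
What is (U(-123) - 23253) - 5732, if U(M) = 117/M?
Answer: -1188424/41 ≈ -28986.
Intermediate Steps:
(U(-123) - 23253) - 5732 = (117/(-123) - 23253) - 5732 = (117*(-1/123) - 23253) - 5732 = (-39/41 - 23253) - 5732 = -953412/41 - 5732 = -1188424/41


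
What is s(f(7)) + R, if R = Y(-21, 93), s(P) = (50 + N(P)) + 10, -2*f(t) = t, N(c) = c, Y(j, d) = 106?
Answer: 325/2 ≈ 162.50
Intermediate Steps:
f(t) = -t/2
s(P) = 60 + P (s(P) = (50 + P) + 10 = 60 + P)
R = 106
s(f(7)) + R = (60 - ½*7) + 106 = (60 - 7/2) + 106 = 113/2 + 106 = 325/2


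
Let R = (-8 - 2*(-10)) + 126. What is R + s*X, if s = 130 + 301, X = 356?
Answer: 153574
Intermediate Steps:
R = 138 (R = (-8 + 20) + 126 = 12 + 126 = 138)
s = 431
R + s*X = 138 + 431*356 = 138 + 153436 = 153574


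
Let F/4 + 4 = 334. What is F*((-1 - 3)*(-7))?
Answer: 36960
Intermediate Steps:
F = 1320 (F = -16 + 4*334 = -16 + 1336 = 1320)
F*((-1 - 3)*(-7)) = 1320*((-1 - 3)*(-7)) = 1320*(-4*(-7)) = 1320*28 = 36960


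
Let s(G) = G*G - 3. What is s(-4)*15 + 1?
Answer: 196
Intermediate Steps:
s(G) = -3 + G**2 (s(G) = G**2 - 3 = -3 + G**2)
s(-4)*15 + 1 = (-3 + (-4)**2)*15 + 1 = (-3 + 16)*15 + 1 = 13*15 + 1 = 195 + 1 = 196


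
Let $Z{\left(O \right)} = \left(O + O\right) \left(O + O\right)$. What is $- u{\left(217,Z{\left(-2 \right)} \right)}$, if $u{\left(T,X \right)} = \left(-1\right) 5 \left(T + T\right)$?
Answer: $2170$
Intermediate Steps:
$Z{\left(O \right)} = 4 O^{2}$ ($Z{\left(O \right)} = 2 O 2 O = 4 O^{2}$)
$u{\left(T,X \right)} = - 10 T$ ($u{\left(T,X \right)} = - 5 \cdot 2 T = - 10 T$)
$- u{\left(217,Z{\left(-2 \right)} \right)} = - \left(-10\right) 217 = \left(-1\right) \left(-2170\right) = 2170$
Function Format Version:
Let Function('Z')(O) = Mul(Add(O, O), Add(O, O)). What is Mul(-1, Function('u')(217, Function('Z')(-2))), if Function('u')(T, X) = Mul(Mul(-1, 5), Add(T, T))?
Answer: 2170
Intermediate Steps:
Function('Z')(O) = Mul(4, Pow(O, 2)) (Function('Z')(O) = Mul(Mul(2, O), Mul(2, O)) = Mul(4, Pow(O, 2)))
Function('u')(T, X) = Mul(-10, T) (Function('u')(T, X) = Mul(-5, Mul(2, T)) = Mul(-10, T))
Mul(-1, Function('u')(217, Function('Z')(-2))) = Mul(-1, Mul(-10, 217)) = Mul(-1, -2170) = 2170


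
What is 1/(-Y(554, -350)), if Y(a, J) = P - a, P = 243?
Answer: 1/311 ≈ 0.0032154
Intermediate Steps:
Y(a, J) = 243 - a
1/(-Y(554, -350)) = 1/(-(243 - 1*554)) = 1/(-(243 - 554)) = 1/(-1*(-311)) = 1/311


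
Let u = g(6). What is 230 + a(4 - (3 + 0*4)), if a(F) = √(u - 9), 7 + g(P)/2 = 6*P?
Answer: 237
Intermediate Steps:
g(P) = -14 + 12*P (g(P) = -14 + 2*(6*P) = -14 + 12*P)
u = 58 (u = -14 + 12*6 = -14 + 72 = 58)
a(F) = 7 (a(F) = √(58 - 9) = √49 = 7)
230 + a(4 - (3 + 0*4)) = 230 + 7 = 237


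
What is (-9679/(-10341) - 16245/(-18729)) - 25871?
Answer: -556695307387/21519621 ≈ -25869.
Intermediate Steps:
(-9679/(-10341) - 16245/(-18729)) - 25871 = (-9679*(-1/10341) - 16245*(-1/18729)) - 25871 = (9679/10341 + 1805/2081) - 25871 = 38807504/21519621 - 25871 = -556695307387/21519621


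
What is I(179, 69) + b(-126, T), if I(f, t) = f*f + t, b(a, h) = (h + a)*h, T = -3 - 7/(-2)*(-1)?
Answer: 131885/4 ≈ 32971.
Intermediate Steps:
T = -13/2 (T = -3 - 7*(-½)*(-1) = -3 + (7/2)*(-1) = -3 - 7/2 = -13/2 ≈ -6.5000)
b(a, h) = h*(a + h) (b(a, h) = (a + h)*h = h*(a + h))
I(f, t) = t + f² (I(f, t) = f² + t = t + f²)
I(179, 69) + b(-126, T) = (69 + 179²) - 13*(-126 - 13/2)/2 = (69 + 32041) - 13/2*(-265/2) = 32110 + 3445/4 = 131885/4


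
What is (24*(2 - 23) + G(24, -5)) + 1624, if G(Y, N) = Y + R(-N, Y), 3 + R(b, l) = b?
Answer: 1146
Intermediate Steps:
R(b, l) = -3 + b
G(Y, N) = -3 + Y - N (G(Y, N) = Y + (-3 - N) = -3 + Y - N)
(24*(2 - 23) + G(24, -5)) + 1624 = (24*(2 - 23) + (-3 + 24 - 1*(-5))) + 1624 = (24*(-21) + (-3 + 24 + 5)) + 1624 = (-504 + 26) + 1624 = -478 + 1624 = 1146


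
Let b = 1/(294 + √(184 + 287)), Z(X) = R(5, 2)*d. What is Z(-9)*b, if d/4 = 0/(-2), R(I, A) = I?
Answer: 0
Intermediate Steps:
d = 0 (d = 4*(0/(-2)) = 4*(0*(-½)) = 4*0 = 0)
Z(X) = 0 (Z(X) = 5*0 = 0)
b = 1/(294 + √471) ≈ 0.0031675
Z(-9)*b = 0*(98/28655 - √471/85965) = 0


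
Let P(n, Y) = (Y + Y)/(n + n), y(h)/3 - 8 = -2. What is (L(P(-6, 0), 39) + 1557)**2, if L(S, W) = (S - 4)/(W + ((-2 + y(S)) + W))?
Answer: 5354873329/2209 ≈ 2.4241e+6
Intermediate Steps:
y(h) = 18 (y(h) = 24 + 3*(-2) = 24 - 6 = 18)
P(n, Y) = Y/n (P(n, Y) = (2*Y)/((2*n)) = (2*Y)*(1/(2*n)) = Y/n)
L(S, W) = (-4 + S)/(16 + 2*W) (L(S, W) = (S - 4)/(W + ((-2 + 18) + W)) = (-4 + S)/(W + (16 + W)) = (-4 + S)/(16 + 2*W))
(L(P(-6, 0), 39) + 1557)**2 = ((-4 + 0/(-6))/(2*(8 + 39)) + 1557)**2 = ((1/2)*(-4 + 0*(-1/6))/47 + 1557)**2 = ((1/2)*(1/47)*(-4 + 0) + 1557)**2 = ((1/2)*(1/47)*(-4) + 1557)**2 = (-2/47 + 1557)**2 = (73177/47)**2 = 5354873329/2209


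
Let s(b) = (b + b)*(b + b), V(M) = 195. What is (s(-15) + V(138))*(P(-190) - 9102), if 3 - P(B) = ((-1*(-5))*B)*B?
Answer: -207610905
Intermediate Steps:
P(B) = 3 - 5*B² (P(B) = 3 - (-1*(-5))*B*B = 3 - 5*B*B = 3 - 5*B²)
s(b) = 4*b² (s(b) = (2*b)*(2*b) = 4*b²)
(s(-15) + V(138))*(P(-190) - 9102) = (4*(-15)² + 195)*((3 - 5*(-190)²) - 9102) = (4*225 + 195)*((3 - 5*36100) - 9102) = (900 + 195)*((3 - 180500) - 9102) = 1095*(-180497 - 9102) = 1095*(-189599) = -207610905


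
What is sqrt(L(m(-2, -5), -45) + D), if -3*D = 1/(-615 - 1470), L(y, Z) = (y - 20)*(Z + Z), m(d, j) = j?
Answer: sqrt(9781256945)/2085 ≈ 47.434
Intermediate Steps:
L(y, Z) = 2*Z*(-20 + y) (L(y, Z) = (-20 + y)*(2*Z) = 2*Z*(-20 + y))
D = 1/6255 (D = -1/(3*(-615 - 1470)) = -1/3/(-2085) = -1/3*(-1/2085) = 1/6255 ≈ 0.00015987)
sqrt(L(m(-2, -5), -45) + D) = sqrt(2*(-45)*(-20 - 5) + 1/6255) = sqrt(2*(-45)*(-25) + 1/6255) = sqrt(2250 + 1/6255) = sqrt(14073751/6255) = sqrt(9781256945)/2085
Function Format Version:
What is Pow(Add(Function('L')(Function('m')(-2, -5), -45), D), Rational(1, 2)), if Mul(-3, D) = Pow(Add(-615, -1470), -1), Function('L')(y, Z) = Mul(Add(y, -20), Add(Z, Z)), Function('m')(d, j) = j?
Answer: Mul(Rational(1, 2085), Pow(9781256945, Rational(1, 2))) ≈ 47.434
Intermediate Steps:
Function('L')(y, Z) = Mul(2, Z, Add(-20, y)) (Function('L')(y, Z) = Mul(Add(-20, y), Mul(2, Z)) = Mul(2, Z, Add(-20, y)))
D = Rational(1, 6255) (D = Mul(Rational(-1, 3), Pow(Add(-615, -1470), -1)) = Mul(Rational(-1, 3), Pow(-2085, -1)) = Mul(Rational(-1, 3), Rational(-1, 2085)) = Rational(1, 6255) ≈ 0.00015987)
Pow(Add(Function('L')(Function('m')(-2, -5), -45), D), Rational(1, 2)) = Pow(Add(Mul(2, -45, Add(-20, -5)), Rational(1, 6255)), Rational(1, 2)) = Pow(Add(Mul(2, -45, -25), Rational(1, 6255)), Rational(1, 2)) = Pow(Add(2250, Rational(1, 6255)), Rational(1, 2)) = Pow(Rational(14073751, 6255), Rational(1, 2)) = Mul(Rational(1, 2085), Pow(9781256945, Rational(1, 2)))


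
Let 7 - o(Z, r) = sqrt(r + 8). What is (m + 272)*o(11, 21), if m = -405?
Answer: -931 + 133*sqrt(29) ≈ -214.77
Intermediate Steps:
o(Z, r) = 7 - sqrt(8 + r) (o(Z, r) = 7 - sqrt(r + 8) = 7 - sqrt(8 + r))
(m + 272)*o(11, 21) = (-405 + 272)*(7 - sqrt(8 + 21)) = -133*(7 - sqrt(29)) = -931 + 133*sqrt(29)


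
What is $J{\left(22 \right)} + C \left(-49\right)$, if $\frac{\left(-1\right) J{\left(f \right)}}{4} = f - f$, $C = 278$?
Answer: $-13622$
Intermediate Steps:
$J{\left(f \right)} = 0$ ($J{\left(f \right)} = - 4 \left(f - f\right) = \left(-4\right) 0 = 0$)
$J{\left(22 \right)} + C \left(-49\right) = 0 + 278 \left(-49\right) = 0 - 13622 = -13622$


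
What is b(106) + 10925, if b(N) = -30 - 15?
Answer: 10880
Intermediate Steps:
b(N) = -45
b(106) + 10925 = -45 + 10925 = 10880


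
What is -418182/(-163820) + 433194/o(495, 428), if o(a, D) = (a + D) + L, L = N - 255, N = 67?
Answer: 475154699/802718 ≈ 591.93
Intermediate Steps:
L = -188 (L = 67 - 255 = -188)
o(a, D) = -188 + D + a (o(a, D) = (a + D) - 188 = (D + a) - 188 = -188 + D + a)
-418182/(-163820) + 433194/o(495, 428) = -418182/(-163820) + 433194/(-188 + 428 + 495) = -418182*(-1/163820) + 433194/735 = 209091/81910 + 433194*(1/735) = 209091/81910 + 144398/245 = 475154699/802718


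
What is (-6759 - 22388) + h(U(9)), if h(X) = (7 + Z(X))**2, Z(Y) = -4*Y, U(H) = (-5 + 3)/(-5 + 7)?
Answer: -29026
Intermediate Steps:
U(H) = -1 (U(H) = -2/2 = -2*1/2 = -1)
h(X) = (7 - 4*X)**2
(-6759 - 22388) + h(U(9)) = (-6759 - 22388) + (-7 + 4*(-1))**2 = -29147 + (-7 - 4)**2 = -29147 + (-11)**2 = -29147 + 121 = -29026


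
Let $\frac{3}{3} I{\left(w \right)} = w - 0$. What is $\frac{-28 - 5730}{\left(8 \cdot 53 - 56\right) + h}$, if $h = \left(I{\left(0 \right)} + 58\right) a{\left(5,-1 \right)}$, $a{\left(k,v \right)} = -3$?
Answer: $- \frac{2879}{97} \approx -29.68$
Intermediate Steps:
$I{\left(w \right)} = w$ ($I{\left(w \right)} = w - 0 = w + 0 = w$)
$h = -174$ ($h = \left(0 + 58\right) \left(-3\right) = 58 \left(-3\right) = -174$)
$\frac{-28 - 5730}{\left(8 \cdot 53 - 56\right) + h} = \frac{-28 - 5730}{\left(8 \cdot 53 - 56\right) - 174} = - \frac{5758}{\left(424 - 56\right) - 174} = - \frac{5758}{368 - 174} = - \frac{5758}{194} = \left(-5758\right) \frac{1}{194} = - \frac{2879}{97}$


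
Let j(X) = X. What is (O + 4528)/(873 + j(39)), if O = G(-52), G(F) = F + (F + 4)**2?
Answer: 565/76 ≈ 7.4342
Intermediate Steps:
G(F) = F + (4 + F)**2
O = 2252 (O = -52 + (4 - 52)**2 = -52 + (-48)**2 = -52 + 2304 = 2252)
(O + 4528)/(873 + j(39)) = (2252 + 4528)/(873 + 39) = 6780/912 = 6780*(1/912) = 565/76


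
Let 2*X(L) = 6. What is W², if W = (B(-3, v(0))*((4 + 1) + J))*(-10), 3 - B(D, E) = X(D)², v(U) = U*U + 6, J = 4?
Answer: 291600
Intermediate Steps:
X(L) = 3 (X(L) = (½)*6 = 3)
v(U) = 6 + U² (v(U) = U² + 6 = 6 + U²)
B(D, E) = -6 (B(D, E) = 3 - 1*3² = 3 - 1*9 = 3 - 9 = -6)
W = 540 (W = -6*((4 + 1) + 4)*(-10) = -6*(5 + 4)*(-10) = -6*9*(-10) = -54*(-10) = 540)
W² = 540² = 291600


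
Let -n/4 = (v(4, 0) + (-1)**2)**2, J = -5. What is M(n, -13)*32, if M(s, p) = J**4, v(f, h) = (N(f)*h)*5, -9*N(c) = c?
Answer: 20000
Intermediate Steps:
N(c) = -c/9
v(f, h) = -5*f*h/9 (v(f, h) = ((-f/9)*h)*5 = -f*h/9*5 = -5*f*h/9)
n = -4 (n = -4*(-5/9*4*0 + (-1)**2)**2 = -4*(0 + 1)**2 = -4*1**2 = -4*1 = -4)
M(s, p) = 625 (M(s, p) = (-5)**4 = 625)
M(n, -13)*32 = 625*32 = 20000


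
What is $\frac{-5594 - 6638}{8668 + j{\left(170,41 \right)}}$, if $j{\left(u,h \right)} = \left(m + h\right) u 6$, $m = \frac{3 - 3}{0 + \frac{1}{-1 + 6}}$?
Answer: $- \frac{1529}{6311} \approx -0.24228$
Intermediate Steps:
$m = 0$ ($m = \frac{0}{0 + \frac{1}{5}} = 0 \frac{1}{\frac{1}{5}} = 0 \cdot 5 = 0$)
$j{\left(u,h \right)} = 6 h u$ ($j{\left(u,h \right)} = \left(0 + h\right) u 6 = h 6 u = 6 h u$)
$\frac{-5594 - 6638}{8668 + j{\left(170,41 \right)}} = \frac{-5594 - 6638}{8668 + 6 \cdot 41 \cdot 170} = - \frac{12232}{8668 + 41820} = - \frac{12232}{50488} = \left(-12232\right) \frac{1}{50488} = - \frac{1529}{6311}$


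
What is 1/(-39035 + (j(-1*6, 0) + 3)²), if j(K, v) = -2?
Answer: -1/39034 ≈ -2.5619e-5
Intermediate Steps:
1/(-39035 + (j(-1*6, 0) + 3)²) = 1/(-39035 + (-2 + 3)²) = 1/(-39035 + 1²) = 1/(-39035 + 1) = 1/(-39034) = -1/39034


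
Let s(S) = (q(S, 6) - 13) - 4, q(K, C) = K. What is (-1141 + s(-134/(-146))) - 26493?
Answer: -2018456/73 ≈ -27650.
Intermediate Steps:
s(S) = -17 + S (s(S) = (S - 13) - 4 = (-13 + S) - 4 = -17 + S)
(-1141 + s(-134/(-146))) - 26493 = (-1141 + (-17 - 134/(-146))) - 26493 = (-1141 + (-17 - 134*(-1/146))) - 26493 = (-1141 + (-17 + 67/73)) - 26493 = (-1141 - 1174/73) - 26493 = -84467/73 - 26493 = -2018456/73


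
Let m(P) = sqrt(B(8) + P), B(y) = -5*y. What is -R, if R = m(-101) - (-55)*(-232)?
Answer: 12760 - I*sqrt(141) ≈ 12760.0 - 11.874*I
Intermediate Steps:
m(P) = sqrt(-40 + P) (m(P) = sqrt(-5*8 + P) = sqrt(-40 + P))
R = -12760 + I*sqrt(141) (R = sqrt(-40 - 101) - (-55)*(-232) = sqrt(-141) - 1*12760 = I*sqrt(141) - 12760 = -12760 + I*sqrt(141) ≈ -12760.0 + 11.874*I)
-R = -(-12760 + I*sqrt(141)) = 12760 - I*sqrt(141)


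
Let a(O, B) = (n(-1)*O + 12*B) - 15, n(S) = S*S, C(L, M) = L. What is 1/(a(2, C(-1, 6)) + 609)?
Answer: 1/584 ≈ 0.0017123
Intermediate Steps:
n(S) = S²
a(O, B) = -15 + O + 12*B (a(O, B) = ((-1)²*O + 12*B) - 15 = (1*O + 12*B) - 15 = (O + 12*B) - 15 = -15 + O + 12*B)
1/(a(2, C(-1, 6)) + 609) = 1/((-15 + 2 + 12*(-1)) + 609) = 1/((-15 + 2 - 12) + 609) = 1/(-25 + 609) = 1/584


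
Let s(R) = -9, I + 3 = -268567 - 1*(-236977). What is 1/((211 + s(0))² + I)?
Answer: 1/9211 ≈ 0.00010857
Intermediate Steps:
I = -31593 (I = -3 + (-268567 - 1*(-236977)) = -3 + (-268567 + 236977) = -3 - 31590 = -31593)
1/((211 + s(0))² + I) = 1/((211 - 9)² - 31593) = 1/(202² - 31593) = 1/(40804 - 31593) = 1/9211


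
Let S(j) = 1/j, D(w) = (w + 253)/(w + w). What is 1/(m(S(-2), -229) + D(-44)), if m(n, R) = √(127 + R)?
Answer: -152/6889 - 64*I*√102/6889 ≈ -0.022064 - 0.093826*I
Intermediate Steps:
D(w) = (253 + w)/(2*w) (D(w) = (253 + w)/((2*w)) = (253 + w)*(1/(2*w)) = (253 + w)/(2*w))
1/(m(S(-2), -229) + D(-44)) = 1/(√(127 - 229) + (½)*(253 - 44)/(-44)) = 1/(√(-102) + (½)*(-1/44)*209) = 1/(I*√102 - 19/8) = 1/(-19/8 + I*√102)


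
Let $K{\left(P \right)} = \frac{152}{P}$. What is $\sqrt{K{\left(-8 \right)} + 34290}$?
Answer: $\sqrt{34271} \approx 185.12$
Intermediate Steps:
$\sqrt{K{\left(-8 \right)} + 34290} = \sqrt{\frac{152}{-8} + 34290} = \sqrt{152 \left(- \frac{1}{8}\right) + 34290} = \sqrt{-19 + 34290} = \sqrt{34271}$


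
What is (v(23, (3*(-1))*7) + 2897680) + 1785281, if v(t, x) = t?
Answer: 4682984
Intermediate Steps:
(v(23, (3*(-1))*7) + 2897680) + 1785281 = (23 + 2897680) + 1785281 = 2897703 + 1785281 = 4682984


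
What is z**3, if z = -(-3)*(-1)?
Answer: -27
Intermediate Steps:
z = -3 (z = -1*3 = -3)
z**3 = (-3)**3 = -27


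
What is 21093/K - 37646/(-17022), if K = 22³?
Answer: 379949827/90625128 ≈ 4.1925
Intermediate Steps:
K = 10648
21093/K - 37646/(-17022) = 21093/10648 - 37646/(-17022) = 21093*(1/10648) - 37646*(-1/17022) = 21093/10648 + 18823/8511 = 379949827/90625128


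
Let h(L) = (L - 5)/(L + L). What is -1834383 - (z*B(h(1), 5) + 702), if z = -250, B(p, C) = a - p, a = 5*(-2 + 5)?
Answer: -1830835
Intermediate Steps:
a = 15 (a = 5*3 = 15)
h(L) = (-5 + L)/(2*L) (h(L) = (-5 + L)/((2*L)) = (-5 + L)*(1/(2*L)) = (-5 + L)/(2*L))
B(p, C) = 15 - p
-1834383 - (z*B(h(1), 5) + 702) = -1834383 - (-250*(15 - (-5 + 1)/(2*1)) + 702) = -1834383 - (-250*(15 - (-4)/2) + 702) = -1834383 - (-250*(15 - 1*(-2)) + 702) = -1834383 - (-250*(15 + 2) + 702) = -1834383 - (-250*17 + 702) = -1834383 - (-4250 + 702) = -1834383 - 1*(-3548) = -1834383 + 3548 = -1830835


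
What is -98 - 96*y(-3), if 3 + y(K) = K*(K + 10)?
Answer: 2206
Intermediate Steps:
y(K) = -3 + K*(10 + K) (y(K) = -3 + K*(K + 10) = -3 + K*(10 + K))
-98 - 96*y(-3) = -98 - 96*(-3 + (-3)² + 10*(-3)) = -98 - 96*(-3 + 9 - 30) = -98 - 96*(-24) = -98 + 2304 = 2206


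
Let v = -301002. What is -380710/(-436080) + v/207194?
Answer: -201462017/347512152 ≈ -0.57973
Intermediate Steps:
-380710/(-436080) + v/207194 = -380710/(-436080) - 301002/207194 = -380710*(-1/436080) - 301002*1/207194 = 38071/43608 - 11577/7969 = -201462017/347512152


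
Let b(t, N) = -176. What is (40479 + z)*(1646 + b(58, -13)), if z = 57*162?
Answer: 73078110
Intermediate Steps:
z = 9234
(40479 + z)*(1646 + b(58, -13)) = (40479 + 9234)*(1646 - 176) = 49713*1470 = 73078110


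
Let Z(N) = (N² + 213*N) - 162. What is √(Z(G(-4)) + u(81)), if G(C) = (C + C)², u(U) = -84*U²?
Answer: 19*I*√1478 ≈ 730.45*I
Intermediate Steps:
G(C) = 4*C² (G(C) = (2*C)² = 4*C²)
Z(N) = -162 + N² + 213*N
√(Z(G(-4)) + u(81)) = √((-162 + (4*(-4)²)² + 213*(4*(-4)²)) - 84*81²) = √((-162 + (4*16)² + 213*(4*16)) - 84*6561) = √((-162 + 64² + 213*64) - 551124) = √((-162 + 4096 + 13632) - 551124) = √(17566 - 551124) = √(-533558) = 19*I*√1478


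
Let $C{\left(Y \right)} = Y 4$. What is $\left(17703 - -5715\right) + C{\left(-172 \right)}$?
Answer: $22730$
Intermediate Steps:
$C{\left(Y \right)} = 4 Y$
$\left(17703 - -5715\right) + C{\left(-172 \right)} = \left(17703 - -5715\right) + 4 \left(-172\right) = \left(17703 + 5715\right) - 688 = 23418 - 688 = 22730$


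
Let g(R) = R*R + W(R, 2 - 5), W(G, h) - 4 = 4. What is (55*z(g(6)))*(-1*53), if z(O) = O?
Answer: -128260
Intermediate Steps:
W(G, h) = 8 (W(G, h) = 4 + 4 = 8)
g(R) = 8 + R² (g(R) = R*R + 8 = R² + 8 = 8 + R²)
(55*z(g(6)))*(-1*53) = (55*(8 + 6²))*(-1*53) = (55*(8 + 36))*(-53) = (55*44)*(-53) = 2420*(-53) = -128260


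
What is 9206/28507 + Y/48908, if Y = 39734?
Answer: 791472093/697110178 ≈ 1.1354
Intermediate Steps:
9206/28507 + Y/48908 = 9206/28507 + 39734/48908 = 9206*(1/28507) + 39734*(1/48908) = 9206/28507 + 19867/24454 = 791472093/697110178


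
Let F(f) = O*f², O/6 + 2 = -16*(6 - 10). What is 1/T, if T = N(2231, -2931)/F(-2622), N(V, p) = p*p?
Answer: 284161872/954529 ≈ 297.70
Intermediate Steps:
O = 372 (O = -12 + 6*(-16*(6 - 10)) = -12 + 6*(-16*(-4)) = -12 + 6*64 = -12 + 384 = 372)
F(f) = 372*f²
N(V, p) = p²
T = 954529/284161872 (T = (-2931)²/((372*(-2622)²)) = 8590761/((372*6874884)) = 8590761/2557456848 = 8590761*(1/2557456848) = 954529/284161872 ≈ 0.0033591)
1/T = 1/(954529/284161872) = 284161872/954529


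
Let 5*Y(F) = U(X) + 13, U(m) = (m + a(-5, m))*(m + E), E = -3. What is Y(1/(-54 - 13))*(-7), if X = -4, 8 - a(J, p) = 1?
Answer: 56/5 ≈ 11.200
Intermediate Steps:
a(J, p) = 7 (a(J, p) = 8 - 1*1 = 8 - 1 = 7)
U(m) = (-3 + m)*(7 + m) (U(m) = (m + 7)*(m - 3) = (7 + m)*(-3 + m) = (-3 + m)*(7 + m))
Y(F) = -8/5 (Y(F) = ((-21 + (-4)² + 4*(-4)) + 13)/5 = ((-21 + 16 - 16) + 13)/5 = (-21 + 13)/5 = (⅕)*(-8) = -8/5)
Y(1/(-54 - 13))*(-7) = -8/5*(-7) = 56/5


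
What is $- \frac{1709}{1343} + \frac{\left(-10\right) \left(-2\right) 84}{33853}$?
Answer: $- \frac{55598537}{45464579} \approx -1.2229$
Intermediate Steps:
$- \frac{1709}{1343} + \frac{\left(-10\right) \left(-2\right) 84}{33853} = \left(-1709\right) \frac{1}{1343} + 20 \cdot 84 \cdot \frac{1}{33853} = - \frac{1709}{1343} + 1680 \cdot \frac{1}{33853} = - \frac{1709}{1343} + \frac{1680}{33853} = - \frac{55598537}{45464579}$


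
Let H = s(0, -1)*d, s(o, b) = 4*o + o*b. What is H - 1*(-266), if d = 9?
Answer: 266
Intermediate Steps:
s(o, b) = 4*o + b*o
H = 0 (H = (0*(4 - 1))*9 = (0*3)*9 = 0*9 = 0)
H - 1*(-266) = 0 - 1*(-266) = 0 + 266 = 266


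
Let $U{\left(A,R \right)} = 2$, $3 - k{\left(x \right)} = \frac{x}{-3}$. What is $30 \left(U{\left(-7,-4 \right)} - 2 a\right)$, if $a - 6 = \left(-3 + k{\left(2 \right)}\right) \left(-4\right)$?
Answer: $-140$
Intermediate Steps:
$k{\left(x \right)} = 3 + \frac{x}{3}$ ($k{\left(x \right)} = 3 - \frac{x}{-3} = 3 - x \left(- \frac{1}{3}\right) = 3 - - \frac{x}{3} = 3 + \frac{x}{3}$)
$a = \frac{10}{3}$ ($a = 6 + \left(-3 + \left(3 + \frac{1}{3} \cdot 2\right)\right) \left(-4\right) = 6 + \left(-3 + \left(3 + \frac{2}{3}\right)\right) \left(-4\right) = 6 + \left(-3 + \frac{11}{3}\right) \left(-4\right) = 6 + \frac{2}{3} \left(-4\right) = 6 - \frac{8}{3} = \frac{10}{3} \approx 3.3333$)
$30 \left(U{\left(-7,-4 \right)} - 2 a\right) = 30 \left(2 - \frac{20}{3}\right) = 30 \left(- \frac{14}{3}\right) = -140$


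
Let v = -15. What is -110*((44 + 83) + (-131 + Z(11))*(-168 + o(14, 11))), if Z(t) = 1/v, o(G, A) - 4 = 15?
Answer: -6486458/3 ≈ -2.1622e+6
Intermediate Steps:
o(G, A) = 19 (o(G, A) = 4 + 15 = 19)
Z(t) = -1/15 (Z(t) = 1/(-15) = -1/15)
-110*((44 + 83) + (-131 + Z(11))*(-168 + o(14, 11))) = -110*((44 + 83) + (-131 - 1/15)*(-168 + 19)) = -110*(127 - 1966/15*(-149)) = -110*(127 + 292934/15) = -110*294839/15 = -6486458/3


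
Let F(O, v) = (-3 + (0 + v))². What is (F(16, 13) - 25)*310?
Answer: 23250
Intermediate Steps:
F(O, v) = (-3 + v)²
(F(16, 13) - 25)*310 = ((-3 + 13)² - 25)*310 = (10² - 25)*310 = (100 - 25)*310 = 75*310 = 23250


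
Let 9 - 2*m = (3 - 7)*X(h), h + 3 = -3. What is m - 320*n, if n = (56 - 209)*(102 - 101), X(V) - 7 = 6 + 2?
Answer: 97989/2 ≈ 48995.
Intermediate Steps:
h = -6 (h = -3 - 3 = -6)
X(V) = 15 (X(V) = 7 + (6 + 2) = 7 + 8 = 15)
n = -153 (n = -153*1 = -153)
m = 69/2 (m = 9/2 - (3 - 7)*15/2 = 9/2 - (-2)*15 = 9/2 - ½*(-60) = 9/2 + 30 = 69/2 ≈ 34.500)
m - 320*n = 69/2 - 320*(-153) = 69/2 + 48960 = 97989/2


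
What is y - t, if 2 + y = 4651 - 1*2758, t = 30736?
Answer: -28845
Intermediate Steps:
y = 1891 (y = -2 + (4651 - 1*2758) = -2 + (4651 - 2758) = -2 + 1893 = 1891)
y - t = 1891 - 1*30736 = 1891 - 30736 = -28845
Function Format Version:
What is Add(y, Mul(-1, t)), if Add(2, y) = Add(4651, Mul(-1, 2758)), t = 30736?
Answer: -28845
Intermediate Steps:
y = 1891 (y = Add(-2, Add(4651, Mul(-1, 2758))) = Add(-2, Add(4651, -2758)) = Add(-2, 1893) = 1891)
Add(y, Mul(-1, t)) = Add(1891, Mul(-1, 30736)) = Add(1891, -30736) = -28845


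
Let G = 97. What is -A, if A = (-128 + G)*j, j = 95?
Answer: 2945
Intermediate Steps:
A = -2945 (A = (-128 + 97)*95 = -31*95 = -2945)
-A = -1*(-2945) = 2945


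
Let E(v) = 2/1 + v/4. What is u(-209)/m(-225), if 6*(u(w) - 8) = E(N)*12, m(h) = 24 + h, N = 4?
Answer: -14/201 ≈ -0.069652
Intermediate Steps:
E(v) = 2 + v/4 (E(v) = 2*1 + v*(¼) = 2 + v/4)
u(w) = 14 (u(w) = 8 + ((2 + (¼)*4)*12)/6 = 8 + ((2 + 1)*12)/6 = 8 + (3*12)/6 = 8 + (⅙)*36 = 8 + 6 = 14)
u(-209)/m(-225) = 14/(24 - 225) = 14/(-201) = 14*(-1/201) = -14/201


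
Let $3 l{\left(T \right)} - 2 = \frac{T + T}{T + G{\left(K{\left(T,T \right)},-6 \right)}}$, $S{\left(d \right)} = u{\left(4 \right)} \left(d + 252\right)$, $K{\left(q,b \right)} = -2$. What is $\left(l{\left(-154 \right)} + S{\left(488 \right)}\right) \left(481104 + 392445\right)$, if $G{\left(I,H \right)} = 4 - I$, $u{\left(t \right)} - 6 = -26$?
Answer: $- \frac{478311463767}{37} \approx -1.2927 \cdot 10^{10}$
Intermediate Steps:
$u{\left(t \right)} = -20$ ($u{\left(t \right)} = 6 - 26 = -20$)
$S{\left(d \right)} = -5040 - 20 d$ ($S{\left(d \right)} = - 20 \left(d + 252\right) = - 20 \left(252 + d\right) = -5040 - 20 d$)
$l{\left(T \right)} = \frac{2}{3} + \frac{2 T}{3 \left(6 + T\right)}$ ($l{\left(T \right)} = \frac{2}{3} + \frac{\left(T + T\right) \frac{1}{T + \left(4 - -2\right)}}{3} = \frac{2}{3} + \frac{2 T \frac{1}{T + \left(4 + 2\right)}}{3} = \frac{2}{3} + \frac{2 T \frac{1}{T + 6}}{3} = \frac{2}{3} + \frac{2 T \frac{1}{6 + T}}{3} = \frac{2}{3} + \frac{2 T}{3 \left(6 + T\right)}$)
$\left(l{\left(-154 \right)} + S{\left(488 \right)}\right) \left(481104 + 392445\right) = \left(\frac{4 \left(3 - 154\right)}{3 \left(6 - 154\right)} - 14800\right) \left(481104 + 392445\right) = \left(\frac{4}{3} \frac{1}{-148} \left(-151\right) - 14800\right) 873549 = \left(\frac{4}{3} \left(- \frac{1}{148}\right) \left(-151\right) - 14800\right) 873549 = \left(\frac{151}{111} - 14800\right) 873549 = \left(- \frac{1642649}{111}\right) 873549 = - \frac{478311463767}{37}$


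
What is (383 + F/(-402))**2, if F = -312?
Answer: 661158369/4489 ≈ 1.4728e+5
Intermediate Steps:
(383 + F/(-402))**2 = (383 - 312/(-402))**2 = (383 - 312*(-1/402))**2 = (383 + 52/67)**2 = (25713/67)**2 = 661158369/4489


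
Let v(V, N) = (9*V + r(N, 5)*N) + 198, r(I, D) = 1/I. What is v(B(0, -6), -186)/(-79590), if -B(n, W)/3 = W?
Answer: -361/79590 ≈ -0.0045357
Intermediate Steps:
B(n, W) = -3*W
v(V, N) = 199 + 9*V (v(V, N) = (9*V + N/N) + 198 = (9*V + 1) + 198 = (1 + 9*V) + 198 = 199 + 9*V)
v(B(0, -6), -186)/(-79590) = (199 + 9*(-3*(-6)))/(-79590) = (199 + 9*18)*(-1/79590) = (199 + 162)*(-1/79590) = 361*(-1/79590) = -361/79590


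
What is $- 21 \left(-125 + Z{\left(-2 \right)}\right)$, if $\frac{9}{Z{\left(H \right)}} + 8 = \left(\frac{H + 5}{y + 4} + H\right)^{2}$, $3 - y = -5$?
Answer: $\frac{210399}{79} \approx 2663.3$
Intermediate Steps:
$y = 8$ ($y = 3 - -5 = 3 + 5 = 8$)
$Z{\left(H \right)} = \frac{9}{-8 + \left(\frac{5}{12} + \frac{13 H}{12}\right)^{2}}$ ($Z{\left(H \right)} = \frac{9}{-8 + \left(\frac{H + 5}{8 + 4} + H\right)^{2}} = \frac{9}{-8 + \left(\frac{5 + H}{12} + H\right)^{2}} = \frac{9}{-8 + \left(\left(5 + H\right) \frac{1}{12} + H\right)^{2}} = \frac{9}{-8 + \left(\left(\frac{5}{12} + \frac{H}{12}\right) + H\right)^{2}} = \frac{9}{-8 + \left(\frac{5}{12} + \frac{13 H}{12}\right)^{2}}$)
$- 21 \left(-125 + Z{\left(-2 \right)}\right) = - 21 \left(-125 + \frac{1296}{-1152 + \left(5 + 13 \left(-2\right)\right)^{2}}\right) = - 21 \left(-125 + \frac{1296}{-1152 + \left(5 - 26\right)^{2}}\right) = - 21 \left(-125 + \frac{1296}{-1152 + \left(-21\right)^{2}}\right) = - 21 \left(-125 + \frac{1296}{-1152 + 441}\right) = - 21 \left(-125 + \frac{1296}{-711}\right) = - 21 \left(-125 + 1296 \left(- \frac{1}{711}\right)\right) = - 21 \left(-125 - \frac{144}{79}\right) = \left(-21\right) \left(- \frac{10019}{79}\right) = \frac{210399}{79}$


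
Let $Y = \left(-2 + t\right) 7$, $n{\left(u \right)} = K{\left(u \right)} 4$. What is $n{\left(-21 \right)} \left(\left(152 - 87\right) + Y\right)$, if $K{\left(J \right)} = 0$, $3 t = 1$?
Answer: $0$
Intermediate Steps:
$t = \frac{1}{3}$ ($t = \frac{1}{3} \cdot 1 = \frac{1}{3} \approx 0.33333$)
$n{\left(u \right)} = 0$ ($n{\left(u \right)} = 0 \cdot 4 = 0$)
$Y = - \frac{35}{3}$ ($Y = \left(-2 + \frac{1}{3}\right) 7 = \left(- \frac{5}{3}\right) 7 = - \frac{35}{3} \approx -11.667$)
$n{\left(-21 \right)} \left(\left(152 - 87\right) + Y\right) = 0 \left(\left(152 - 87\right) - \frac{35}{3}\right) = 0 \left(65 - \frac{35}{3}\right) = 0 \cdot \frac{160}{3} = 0$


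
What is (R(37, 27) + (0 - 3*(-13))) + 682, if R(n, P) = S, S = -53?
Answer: 668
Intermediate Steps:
R(n, P) = -53
(R(37, 27) + (0 - 3*(-13))) + 682 = (-53 + (0 - 3*(-13))) + 682 = (-53 + (0 + 39)) + 682 = (-53 + 39) + 682 = -14 + 682 = 668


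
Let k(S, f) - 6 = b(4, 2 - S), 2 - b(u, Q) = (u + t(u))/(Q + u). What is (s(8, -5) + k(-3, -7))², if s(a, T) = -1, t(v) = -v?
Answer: 49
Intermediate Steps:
b(u, Q) = 2 (b(u, Q) = 2 - (u - u)/(Q + u) = 2 - 0/(Q + u) = 2 - 1*0 = 2 + 0 = 2)
k(S, f) = 8 (k(S, f) = 6 + 2 = 8)
(s(8, -5) + k(-3, -7))² = (-1 + 8)² = 7² = 49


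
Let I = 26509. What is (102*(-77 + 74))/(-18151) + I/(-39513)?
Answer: -469073881/717200463 ≈ -0.65403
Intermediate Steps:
(102*(-77 + 74))/(-18151) + I/(-39513) = (102*(-77 + 74))/(-18151) + 26509/(-39513) = (102*(-3))*(-1/18151) + 26509*(-1/39513) = -306*(-1/18151) - 26509/39513 = 306/18151 - 26509/39513 = -469073881/717200463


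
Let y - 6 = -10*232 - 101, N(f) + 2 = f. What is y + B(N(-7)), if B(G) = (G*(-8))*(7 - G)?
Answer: -1263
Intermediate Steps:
N(f) = -2 + f
B(G) = -8*G*(7 - G) (B(G) = (-8*G)*(7 - G) = -8*G*(7 - G))
y = -2415 (y = 6 + (-10*232 - 101) = 6 + (-2320 - 101) = 6 - 2421 = -2415)
y + B(N(-7)) = -2415 + 8*(-2 - 7)*(-7 + (-2 - 7)) = -2415 + 8*(-9)*(-7 - 9) = -2415 + 8*(-9)*(-16) = -2415 + 1152 = -1263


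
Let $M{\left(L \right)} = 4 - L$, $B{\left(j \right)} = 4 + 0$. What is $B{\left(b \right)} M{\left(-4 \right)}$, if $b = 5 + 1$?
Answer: $32$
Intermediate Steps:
$b = 6$
$B{\left(j \right)} = 4$
$B{\left(b \right)} M{\left(-4 \right)} = 4 \left(4 - -4\right) = 4 \left(4 + 4\right) = 4 \cdot 8 = 32$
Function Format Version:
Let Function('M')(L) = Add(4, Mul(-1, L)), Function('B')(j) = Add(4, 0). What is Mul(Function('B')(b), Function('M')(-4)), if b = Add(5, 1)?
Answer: 32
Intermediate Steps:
b = 6
Function('B')(j) = 4
Mul(Function('B')(b), Function('M')(-4)) = Mul(4, Add(4, Mul(-1, -4))) = Mul(4, Add(4, 4)) = Mul(4, 8) = 32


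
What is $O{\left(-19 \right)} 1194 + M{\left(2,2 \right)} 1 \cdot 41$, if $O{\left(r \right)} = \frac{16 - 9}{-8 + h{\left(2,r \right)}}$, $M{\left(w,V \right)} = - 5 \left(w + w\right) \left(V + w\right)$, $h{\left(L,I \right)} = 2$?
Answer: $-4673$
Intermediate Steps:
$M{\left(w,V \right)} = - 10 w \left(V + w\right)$ ($M{\left(w,V \right)} = - 5 \cdot 2 w \left(V + w\right) = - 10 w \left(V + w\right)$)
$O{\left(r \right)} = - \frac{7}{6}$ ($O{\left(r \right)} = \frac{16 - 9}{-8 + 2} = \frac{7}{-6} = 7 \left(- \frac{1}{6}\right) = - \frac{7}{6}$)
$O{\left(-19 \right)} 1194 + M{\left(2,2 \right)} 1 \cdot 41 = \left(- \frac{7}{6}\right) 1194 + \left(-10\right) 2 \left(2 + 2\right) 1 \cdot 41 = -1393 + \left(-10\right) 2 \cdot 4 \cdot 41 = -1393 - 3280 = -4673$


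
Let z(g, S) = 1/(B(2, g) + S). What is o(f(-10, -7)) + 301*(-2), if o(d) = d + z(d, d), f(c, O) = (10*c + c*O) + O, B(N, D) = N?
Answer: -22366/35 ≈ -639.03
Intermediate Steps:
f(c, O) = O + 10*c + O*c (f(c, O) = (10*c + O*c) + O = O + 10*c + O*c)
z(g, S) = 1/(2 + S)
o(d) = d + 1/(2 + d)
o(f(-10, -7)) + 301*(-2) = (1 + (-7 + 10*(-10) - 7*(-10))*(2 + (-7 + 10*(-10) - 7*(-10))))/(2 + (-7 + 10*(-10) - 7*(-10))) + 301*(-2) = (1 + (-7 - 100 + 70)*(2 + (-7 - 100 + 70)))/(2 + (-7 - 100 + 70)) - 602 = (1 - 37*(2 - 37))/(2 - 37) - 602 = (1 - 37*(-35))/(-35) - 602 = -(1 + 1295)/35 - 602 = -1/35*1296 - 602 = -1296/35 - 602 = -22366/35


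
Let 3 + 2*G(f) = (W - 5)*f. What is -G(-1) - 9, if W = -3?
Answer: -23/2 ≈ -11.500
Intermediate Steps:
G(f) = -3/2 - 4*f (G(f) = -3/2 + ((-3 - 5)*f)/2 = -3/2 + (-8*f)/2 = -3/2 - 4*f)
-G(-1) - 9 = -(-3/2 - 4*(-1)) - 9 = -(-3/2 + 4) - 9 = -1*5/2 - 9 = -5/2 - 9 = -23/2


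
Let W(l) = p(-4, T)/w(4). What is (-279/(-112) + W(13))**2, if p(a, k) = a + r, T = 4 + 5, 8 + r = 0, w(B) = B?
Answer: 3249/12544 ≈ 0.25901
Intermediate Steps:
r = -8 (r = -8 + 0 = -8)
T = 9
p(a, k) = -8 + a (p(a, k) = a - 8 = -8 + a)
W(l) = -3 (W(l) = (-8 - 4)/4 = -12*1/4 = -3)
(-279/(-112) + W(13))**2 = (-279/(-112) - 3)**2 = (-279*(-1/112) - 3)**2 = (279/112 - 3)**2 = (-57/112)**2 = 3249/12544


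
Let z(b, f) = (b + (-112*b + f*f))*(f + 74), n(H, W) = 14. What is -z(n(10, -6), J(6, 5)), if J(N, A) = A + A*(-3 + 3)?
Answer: 120791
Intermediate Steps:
J(N, A) = A (J(N, A) = A + A*0 = A + 0 = A)
z(b, f) = (74 + f)*(f² - 111*b) (z(b, f) = (b + (-112*b + f²))*(74 + f) = (b + (f² - 112*b))*(74 + f) = (f² - 111*b)*(74 + f) = (74 + f)*(f² - 111*b))
-z(n(10, -6), J(6, 5)) = -(5³ - 8214*14 + 74*5² - 111*14*5) = -(125 - 114996 + 74*25 - 7770) = -(125 - 114996 + 1850 - 7770) = -1*(-120791) = 120791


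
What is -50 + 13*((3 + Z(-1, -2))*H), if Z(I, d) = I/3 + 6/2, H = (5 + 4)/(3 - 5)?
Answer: -763/2 ≈ -381.50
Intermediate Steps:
H = -9/2 (H = 9/(-2) = 9*(-1/2) = -9/2 ≈ -4.5000)
Z(I, d) = 3 + I/3 (Z(I, d) = I*(1/3) + 6*(1/2) = I/3 + 3 = 3 + I/3)
-50 + 13*((3 + Z(-1, -2))*H) = -50 + 13*((3 + (3 + (1/3)*(-1)))*(-9/2)) = -50 + 13*((3 + (3 - 1/3))*(-9/2)) = -50 + 13*((3 + 8/3)*(-9/2)) = -50 + 13*((17/3)*(-9/2)) = -50 + 13*(-51/2) = -50 - 663/2 = -763/2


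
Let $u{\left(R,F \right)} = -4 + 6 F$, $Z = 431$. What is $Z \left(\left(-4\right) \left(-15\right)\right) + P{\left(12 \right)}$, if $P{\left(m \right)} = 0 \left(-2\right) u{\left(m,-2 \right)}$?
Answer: $25860$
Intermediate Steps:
$P{\left(m \right)} = 0$ ($P{\left(m \right)} = 0 \left(-2\right) \left(-4 + 6 \left(-2\right)\right) = 0 \left(-4 - 12\right) = 0 \left(-16\right) = 0$)
$Z \left(\left(-4\right) \left(-15\right)\right) + P{\left(12 \right)} = 431 \left(\left(-4\right) \left(-15\right)\right) + 0 = 431 \cdot 60 + 0 = 25860 + 0 = 25860$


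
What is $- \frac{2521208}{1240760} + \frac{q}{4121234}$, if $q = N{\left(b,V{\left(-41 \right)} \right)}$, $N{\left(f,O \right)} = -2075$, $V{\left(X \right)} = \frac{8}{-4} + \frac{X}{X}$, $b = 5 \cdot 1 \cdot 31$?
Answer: $- \frac{1299132838459}{639182787230} \approx -2.0325$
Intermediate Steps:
$b = 155$ ($b = 5 \cdot 31 = 155$)
$V{\left(X \right)} = -1$ ($V{\left(X \right)} = 8 \left(- \frac{1}{4}\right) + 1 = -2 + 1 = -1$)
$q = -2075$
$- \frac{2521208}{1240760} + \frac{q}{4121234} = - \frac{2521208}{1240760} - \frac{2075}{4121234} = \left(-2521208\right) \frac{1}{1240760} - \frac{2075}{4121234} = - \frac{315151}{155095} - \frac{2075}{4121234} = - \frac{1299132838459}{639182787230}$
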